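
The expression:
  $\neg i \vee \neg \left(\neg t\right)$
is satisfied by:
  {t: True, i: False}
  {i: False, t: False}
  {i: True, t: True}


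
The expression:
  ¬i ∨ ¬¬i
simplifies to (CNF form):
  True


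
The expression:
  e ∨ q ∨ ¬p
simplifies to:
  e ∨ q ∨ ¬p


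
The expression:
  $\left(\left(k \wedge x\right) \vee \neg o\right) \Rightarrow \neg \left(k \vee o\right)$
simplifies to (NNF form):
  $\left(o \wedge \neg x\right) \vee \neg k$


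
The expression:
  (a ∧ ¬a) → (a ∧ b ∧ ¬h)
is always true.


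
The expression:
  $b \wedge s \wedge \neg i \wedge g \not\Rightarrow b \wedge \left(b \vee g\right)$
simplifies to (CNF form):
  $\text{False}$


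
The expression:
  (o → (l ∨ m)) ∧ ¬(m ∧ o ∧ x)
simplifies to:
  (l ∧ ¬m) ∨ (m ∧ ¬x) ∨ ¬o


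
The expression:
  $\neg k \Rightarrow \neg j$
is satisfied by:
  {k: True, j: False}
  {j: False, k: False}
  {j: True, k: True}


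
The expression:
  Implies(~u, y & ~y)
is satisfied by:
  {u: True}


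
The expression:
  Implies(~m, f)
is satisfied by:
  {m: True, f: True}
  {m: True, f: False}
  {f: True, m: False}


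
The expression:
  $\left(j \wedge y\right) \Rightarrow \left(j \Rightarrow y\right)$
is always true.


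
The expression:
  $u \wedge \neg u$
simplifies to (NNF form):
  $\text{False}$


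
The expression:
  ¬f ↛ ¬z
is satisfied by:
  {z: True, f: False}


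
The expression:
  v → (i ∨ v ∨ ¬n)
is always true.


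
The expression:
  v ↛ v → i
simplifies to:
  True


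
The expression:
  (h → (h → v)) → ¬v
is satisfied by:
  {v: False}


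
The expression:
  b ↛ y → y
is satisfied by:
  {y: True, b: False}
  {b: False, y: False}
  {b: True, y: True}


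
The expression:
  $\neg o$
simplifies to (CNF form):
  $\neg o$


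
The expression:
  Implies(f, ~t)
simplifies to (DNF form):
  ~f | ~t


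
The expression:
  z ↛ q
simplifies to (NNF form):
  z ∧ ¬q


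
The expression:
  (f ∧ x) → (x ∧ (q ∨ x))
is always true.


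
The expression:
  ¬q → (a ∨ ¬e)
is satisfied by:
  {a: True, q: True, e: False}
  {a: True, e: False, q: False}
  {q: True, e: False, a: False}
  {q: False, e: False, a: False}
  {a: True, q: True, e: True}
  {a: True, e: True, q: False}
  {q: True, e: True, a: False}


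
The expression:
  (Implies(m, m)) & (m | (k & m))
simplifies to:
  m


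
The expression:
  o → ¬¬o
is always true.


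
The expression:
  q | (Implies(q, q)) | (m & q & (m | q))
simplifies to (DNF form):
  True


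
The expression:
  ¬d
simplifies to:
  ¬d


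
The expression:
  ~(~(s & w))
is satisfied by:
  {w: True, s: True}


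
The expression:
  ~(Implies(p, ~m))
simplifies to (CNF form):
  m & p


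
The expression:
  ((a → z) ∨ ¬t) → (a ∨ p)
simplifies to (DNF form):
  a ∨ p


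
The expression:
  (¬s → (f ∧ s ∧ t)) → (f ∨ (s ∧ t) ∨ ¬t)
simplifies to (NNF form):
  True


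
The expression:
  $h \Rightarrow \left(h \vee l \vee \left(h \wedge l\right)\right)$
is always true.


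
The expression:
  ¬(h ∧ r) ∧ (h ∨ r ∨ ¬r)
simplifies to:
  ¬h ∨ ¬r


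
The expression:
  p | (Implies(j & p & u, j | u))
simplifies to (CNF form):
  True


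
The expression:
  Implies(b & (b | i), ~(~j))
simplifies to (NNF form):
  j | ~b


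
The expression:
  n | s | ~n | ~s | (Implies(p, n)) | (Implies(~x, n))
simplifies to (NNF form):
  True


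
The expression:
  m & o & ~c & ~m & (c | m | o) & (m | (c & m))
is never true.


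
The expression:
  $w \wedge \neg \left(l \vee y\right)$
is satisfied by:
  {w: True, y: False, l: False}


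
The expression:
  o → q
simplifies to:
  q ∨ ¬o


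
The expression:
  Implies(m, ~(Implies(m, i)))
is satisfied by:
  {m: False, i: False}
  {i: True, m: False}
  {m: True, i: False}


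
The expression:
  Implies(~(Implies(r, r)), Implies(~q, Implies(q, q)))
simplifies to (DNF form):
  True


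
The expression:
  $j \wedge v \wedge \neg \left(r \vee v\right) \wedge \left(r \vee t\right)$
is never true.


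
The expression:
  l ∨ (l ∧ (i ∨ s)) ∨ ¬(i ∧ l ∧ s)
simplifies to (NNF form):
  True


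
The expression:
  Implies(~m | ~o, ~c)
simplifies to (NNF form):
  ~c | (m & o)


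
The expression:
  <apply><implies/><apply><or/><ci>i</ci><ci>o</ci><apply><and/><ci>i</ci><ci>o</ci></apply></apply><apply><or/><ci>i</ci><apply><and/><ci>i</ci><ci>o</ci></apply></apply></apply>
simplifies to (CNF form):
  <apply><or/><ci>i</ci><apply><not/><ci>o</ci></apply></apply>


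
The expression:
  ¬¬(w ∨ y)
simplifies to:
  w ∨ y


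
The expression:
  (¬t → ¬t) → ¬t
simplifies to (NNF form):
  ¬t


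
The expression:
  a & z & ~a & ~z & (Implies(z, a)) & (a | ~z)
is never true.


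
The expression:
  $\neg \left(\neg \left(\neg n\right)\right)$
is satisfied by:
  {n: False}


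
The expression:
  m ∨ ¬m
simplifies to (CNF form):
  True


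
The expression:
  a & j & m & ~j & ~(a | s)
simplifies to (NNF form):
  False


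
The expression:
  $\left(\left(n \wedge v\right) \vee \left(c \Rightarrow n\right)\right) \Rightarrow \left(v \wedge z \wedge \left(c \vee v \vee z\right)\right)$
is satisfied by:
  {z: True, c: True, v: True, n: False}
  {z: True, c: True, v: False, n: False}
  {z: True, v: True, c: False, n: False}
  {c: True, v: True, z: False, n: False}
  {c: True, z: False, v: False, n: False}
  {n: True, z: True, c: True, v: True}
  {n: True, z: True, v: True, c: False}


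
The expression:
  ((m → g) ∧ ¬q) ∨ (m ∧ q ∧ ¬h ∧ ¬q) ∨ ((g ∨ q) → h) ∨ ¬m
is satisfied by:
  {h: True, m: False, q: False}
  {m: False, q: False, h: False}
  {h: True, q: True, m: False}
  {q: True, m: False, h: False}
  {h: True, m: True, q: False}
  {m: True, h: False, q: False}
  {h: True, q: True, m: True}


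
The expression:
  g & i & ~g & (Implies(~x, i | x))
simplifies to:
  False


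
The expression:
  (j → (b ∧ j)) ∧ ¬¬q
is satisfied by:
  {b: True, q: True, j: False}
  {q: True, j: False, b: False}
  {j: True, b: True, q: True}


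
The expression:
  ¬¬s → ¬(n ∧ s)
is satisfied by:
  {s: False, n: False}
  {n: True, s: False}
  {s: True, n: False}


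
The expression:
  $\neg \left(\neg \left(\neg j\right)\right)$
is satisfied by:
  {j: False}


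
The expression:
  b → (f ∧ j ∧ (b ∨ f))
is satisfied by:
  {j: True, f: True, b: False}
  {j: True, f: False, b: False}
  {f: True, j: False, b: False}
  {j: False, f: False, b: False}
  {b: True, j: True, f: True}


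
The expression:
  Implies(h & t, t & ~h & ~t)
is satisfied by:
  {h: False, t: False}
  {t: True, h: False}
  {h: True, t: False}


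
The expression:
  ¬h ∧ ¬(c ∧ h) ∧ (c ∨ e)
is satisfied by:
  {c: True, e: True, h: False}
  {c: True, h: False, e: False}
  {e: True, h: False, c: False}


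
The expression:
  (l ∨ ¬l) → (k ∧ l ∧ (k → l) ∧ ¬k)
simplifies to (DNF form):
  False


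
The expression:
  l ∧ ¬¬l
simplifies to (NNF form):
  l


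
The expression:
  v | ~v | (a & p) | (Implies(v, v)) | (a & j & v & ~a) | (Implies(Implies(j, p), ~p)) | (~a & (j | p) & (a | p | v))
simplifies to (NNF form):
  True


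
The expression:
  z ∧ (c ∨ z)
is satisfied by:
  {z: True}


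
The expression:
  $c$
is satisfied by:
  {c: True}


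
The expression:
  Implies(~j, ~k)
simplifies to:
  j | ~k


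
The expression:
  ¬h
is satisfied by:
  {h: False}


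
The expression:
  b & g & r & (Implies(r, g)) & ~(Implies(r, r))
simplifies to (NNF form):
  False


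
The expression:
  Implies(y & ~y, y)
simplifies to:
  True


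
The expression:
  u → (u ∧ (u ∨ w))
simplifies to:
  True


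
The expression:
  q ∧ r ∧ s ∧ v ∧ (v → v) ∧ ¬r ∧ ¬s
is never true.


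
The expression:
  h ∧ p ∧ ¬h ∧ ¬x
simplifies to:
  False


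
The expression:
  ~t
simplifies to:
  ~t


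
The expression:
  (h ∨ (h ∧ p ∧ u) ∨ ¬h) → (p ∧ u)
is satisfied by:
  {p: True, u: True}


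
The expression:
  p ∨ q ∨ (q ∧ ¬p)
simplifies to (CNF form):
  p ∨ q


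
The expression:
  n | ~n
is always true.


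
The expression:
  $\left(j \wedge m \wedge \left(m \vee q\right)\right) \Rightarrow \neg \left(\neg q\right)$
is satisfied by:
  {q: True, m: False, j: False}
  {m: False, j: False, q: False}
  {j: True, q: True, m: False}
  {j: True, m: False, q: False}
  {q: True, m: True, j: False}
  {m: True, q: False, j: False}
  {j: True, m: True, q: True}


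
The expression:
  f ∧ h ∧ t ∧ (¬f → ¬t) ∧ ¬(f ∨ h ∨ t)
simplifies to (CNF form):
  False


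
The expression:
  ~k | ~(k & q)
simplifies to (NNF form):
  ~k | ~q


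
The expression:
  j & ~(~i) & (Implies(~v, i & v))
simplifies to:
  i & j & v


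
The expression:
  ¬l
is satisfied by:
  {l: False}


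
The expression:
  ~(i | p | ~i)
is never true.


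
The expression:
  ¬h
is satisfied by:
  {h: False}


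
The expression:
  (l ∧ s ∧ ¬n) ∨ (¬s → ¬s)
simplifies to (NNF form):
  True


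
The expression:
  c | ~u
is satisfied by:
  {c: True, u: False}
  {u: False, c: False}
  {u: True, c: True}


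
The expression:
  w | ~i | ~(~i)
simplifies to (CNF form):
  True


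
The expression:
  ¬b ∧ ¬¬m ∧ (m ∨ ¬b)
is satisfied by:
  {m: True, b: False}


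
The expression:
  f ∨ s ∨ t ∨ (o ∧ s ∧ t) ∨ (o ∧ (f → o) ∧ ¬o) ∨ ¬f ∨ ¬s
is always true.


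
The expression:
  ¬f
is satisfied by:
  {f: False}


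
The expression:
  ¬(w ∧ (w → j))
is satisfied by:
  {w: False, j: False}
  {j: True, w: False}
  {w: True, j: False}


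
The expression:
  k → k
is always true.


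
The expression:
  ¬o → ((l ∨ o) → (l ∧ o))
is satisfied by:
  {o: True, l: False}
  {l: False, o: False}
  {l: True, o: True}


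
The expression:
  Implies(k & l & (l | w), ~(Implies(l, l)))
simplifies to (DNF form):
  ~k | ~l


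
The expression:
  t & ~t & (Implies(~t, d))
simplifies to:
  False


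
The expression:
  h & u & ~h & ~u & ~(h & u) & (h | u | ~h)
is never true.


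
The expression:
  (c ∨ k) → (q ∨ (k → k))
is always true.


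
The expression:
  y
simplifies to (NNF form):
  y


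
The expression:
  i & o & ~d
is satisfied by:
  {i: True, o: True, d: False}


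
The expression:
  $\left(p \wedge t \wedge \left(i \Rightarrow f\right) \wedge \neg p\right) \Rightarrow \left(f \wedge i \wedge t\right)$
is always true.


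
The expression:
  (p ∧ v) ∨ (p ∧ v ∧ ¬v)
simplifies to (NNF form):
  p ∧ v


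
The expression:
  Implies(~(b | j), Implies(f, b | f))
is always true.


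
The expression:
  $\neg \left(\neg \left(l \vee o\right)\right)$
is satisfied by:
  {o: True, l: True}
  {o: True, l: False}
  {l: True, o: False}


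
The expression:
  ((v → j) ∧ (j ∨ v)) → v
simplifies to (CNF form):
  v ∨ ¬j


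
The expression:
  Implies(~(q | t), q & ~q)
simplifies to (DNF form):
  q | t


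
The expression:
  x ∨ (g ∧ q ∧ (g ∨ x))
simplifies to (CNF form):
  (g ∨ x) ∧ (q ∨ x)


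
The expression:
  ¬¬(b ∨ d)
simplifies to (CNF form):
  b ∨ d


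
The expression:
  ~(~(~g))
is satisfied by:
  {g: False}


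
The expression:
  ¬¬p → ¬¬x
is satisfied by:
  {x: True, p: False}
  {p: False, x: False}
  {p: True, x: True}


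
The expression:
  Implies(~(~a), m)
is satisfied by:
  {m: True, a: False}
  {a: False, m: False}
  {a: True, m: True}


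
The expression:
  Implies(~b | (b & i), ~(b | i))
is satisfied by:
  {i: False}


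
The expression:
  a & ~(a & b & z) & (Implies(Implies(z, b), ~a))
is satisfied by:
  {a: True, z: True, b: False}


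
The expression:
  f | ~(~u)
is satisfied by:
  {u: True, f: True}
  {u: True, f: False}
  {f: True, u: False}


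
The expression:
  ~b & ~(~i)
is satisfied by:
  {i: True, b: False}


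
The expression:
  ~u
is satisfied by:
  {u: False}


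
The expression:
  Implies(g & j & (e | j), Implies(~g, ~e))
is always true.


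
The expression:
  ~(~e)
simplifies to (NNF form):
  e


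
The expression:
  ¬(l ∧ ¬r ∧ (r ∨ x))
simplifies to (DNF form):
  r ∨ ¬l ∨ ¬x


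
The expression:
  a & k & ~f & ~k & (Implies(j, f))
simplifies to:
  False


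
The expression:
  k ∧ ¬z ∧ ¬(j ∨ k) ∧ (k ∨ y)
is never true.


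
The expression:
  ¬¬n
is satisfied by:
  {n: True}


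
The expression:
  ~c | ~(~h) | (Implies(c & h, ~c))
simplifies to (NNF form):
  True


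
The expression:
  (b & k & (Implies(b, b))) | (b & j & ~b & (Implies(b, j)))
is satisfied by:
  {b: True, k: True}


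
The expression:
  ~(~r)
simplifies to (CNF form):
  r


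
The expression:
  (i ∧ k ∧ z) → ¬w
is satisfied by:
  {w: False, k: False, z: False, i: False}
  {i: True, w: False, k: False, z: False}
  {z: True, w: False, k: False, i: False}
  {i: True, z: True, w: False, k: False}
  {k: True, i: False, w: False, z: False}
  {i: True, k: True, w: False, z: False}
  {z: True, k: True, i: False, w: False}
  {i: True, z: True, k: True, w: False}
  {w: True, z: False, k: False, i: False}
  {i: True, w: True, z: False, k: False}
  {z: True, w: True, i: False, k: False}
  {i: True, z: True, w: True, k: False}
  {k: True, w: True, z: False, i: False}
  {i: True, k: True, w: True, z: False}
  {z: True, k: True, w: True, i: False}


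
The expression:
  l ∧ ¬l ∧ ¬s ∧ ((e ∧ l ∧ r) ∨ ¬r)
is never true.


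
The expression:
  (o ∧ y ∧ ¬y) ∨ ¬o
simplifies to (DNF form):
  ¬o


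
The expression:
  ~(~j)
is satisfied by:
  {j: True}


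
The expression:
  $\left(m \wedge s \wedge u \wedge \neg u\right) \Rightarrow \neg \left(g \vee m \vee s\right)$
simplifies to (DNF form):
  $\text{True}$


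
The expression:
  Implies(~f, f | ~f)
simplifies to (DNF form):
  True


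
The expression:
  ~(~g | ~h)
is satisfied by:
  {h: True, g: True}


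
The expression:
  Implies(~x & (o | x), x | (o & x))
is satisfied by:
  {x: True, o: False}
  {o: False, x: False}
  {o: True, x: True}


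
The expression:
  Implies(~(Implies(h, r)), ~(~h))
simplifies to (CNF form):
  True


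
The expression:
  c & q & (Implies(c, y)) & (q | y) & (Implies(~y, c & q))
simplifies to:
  c & q & y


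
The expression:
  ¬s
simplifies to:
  ¬s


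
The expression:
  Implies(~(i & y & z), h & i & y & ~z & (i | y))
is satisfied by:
  {i: True, z: True, h: True, y: True}
  {i: True, z: True, y: True, h: False}
  {i: True, h: True, y: True, z: False}


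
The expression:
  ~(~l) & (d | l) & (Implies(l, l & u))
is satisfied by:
  {u: True, l: True}


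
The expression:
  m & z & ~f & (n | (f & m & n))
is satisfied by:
  {z: True, m: True, n: True, f: False}


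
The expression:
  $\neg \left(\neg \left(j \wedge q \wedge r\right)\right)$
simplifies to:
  $j \wedge q \wedge r$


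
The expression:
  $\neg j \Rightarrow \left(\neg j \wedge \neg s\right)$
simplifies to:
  $j \vee \neg s$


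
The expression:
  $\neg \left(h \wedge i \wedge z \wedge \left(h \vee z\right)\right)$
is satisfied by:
  {h: False, z: False, i: False}
  {i: True, h: False, z: False}
  {z: True, h: False, i: False}
  {i: True, z: True, h: False}
  {h: True, i: False, z: False}
  {i: True, h: True, z: False}
  {z: True, h: True, i: False}


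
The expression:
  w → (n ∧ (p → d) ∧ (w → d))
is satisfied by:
  {n: True, d: True, w: False}
  {n: True, d: False, w: False}
  {d: True, n: False, w: False}
  {n: False, d: False, w: False}
  {n: True, w: True, d: True}


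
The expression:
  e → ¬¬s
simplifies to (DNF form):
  s ∨ ¬e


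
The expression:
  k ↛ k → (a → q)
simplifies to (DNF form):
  True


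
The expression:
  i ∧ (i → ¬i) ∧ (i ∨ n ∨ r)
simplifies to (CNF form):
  False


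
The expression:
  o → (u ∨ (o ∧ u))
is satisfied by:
  {u: True, o: False}
  {o: False, u: False}
  {o: True, u: True}


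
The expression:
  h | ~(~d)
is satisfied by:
  {d: True, h: True}
  {d: True, h: False}
  {h: True, d: False}


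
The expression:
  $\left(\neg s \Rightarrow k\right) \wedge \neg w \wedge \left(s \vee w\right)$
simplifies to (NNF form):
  $s \wedge \neg w$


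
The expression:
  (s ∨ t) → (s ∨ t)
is always true.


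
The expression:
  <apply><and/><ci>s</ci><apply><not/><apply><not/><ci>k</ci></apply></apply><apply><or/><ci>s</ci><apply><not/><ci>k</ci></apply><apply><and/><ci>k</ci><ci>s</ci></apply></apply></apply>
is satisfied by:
  {s: True, k: True}


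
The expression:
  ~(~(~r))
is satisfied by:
  {r: False}


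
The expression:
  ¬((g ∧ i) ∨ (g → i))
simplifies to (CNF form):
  g ∧ ¬i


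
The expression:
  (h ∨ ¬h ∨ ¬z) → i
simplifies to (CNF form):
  i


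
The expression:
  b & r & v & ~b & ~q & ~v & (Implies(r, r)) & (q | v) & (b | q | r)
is never true.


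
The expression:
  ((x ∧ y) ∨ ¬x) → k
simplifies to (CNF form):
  (k ∨ x) ∧ (k ∨ ¬y)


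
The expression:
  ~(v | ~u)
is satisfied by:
  {u: True, v: False}


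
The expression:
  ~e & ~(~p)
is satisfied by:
  {p: True, e: False}


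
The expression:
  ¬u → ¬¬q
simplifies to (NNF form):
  q ∨ u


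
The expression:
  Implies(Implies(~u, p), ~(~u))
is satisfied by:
  {u: True, p: False}
  {p: False, u: False}
  {p: True, u: True}


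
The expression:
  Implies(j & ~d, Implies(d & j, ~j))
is always true.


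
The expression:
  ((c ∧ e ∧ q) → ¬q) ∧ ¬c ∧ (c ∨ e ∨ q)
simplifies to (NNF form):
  ¬c ∧ (e ∨ q)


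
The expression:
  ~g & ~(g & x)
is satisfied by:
  {g: False}


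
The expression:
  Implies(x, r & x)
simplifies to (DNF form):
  r | ~x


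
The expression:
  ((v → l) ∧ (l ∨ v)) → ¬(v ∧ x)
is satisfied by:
  {l: False, v: False, x: False}
  {x: True, l: False, v: False}
  {v: True, l: False, x: False}
  {x: True, v: True, l: False}
  {l: True, x: False, v: False}
  {x: True, l: True, v: False}
  {v: True, l: True, x: False}


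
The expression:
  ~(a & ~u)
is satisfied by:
  {u: True, a: False}
  {a: False, u: False}
  {a: True, u: True}


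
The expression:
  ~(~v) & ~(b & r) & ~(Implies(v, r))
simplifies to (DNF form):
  v & ~r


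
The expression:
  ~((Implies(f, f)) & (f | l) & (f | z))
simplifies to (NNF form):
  ~f & (~l | ~z)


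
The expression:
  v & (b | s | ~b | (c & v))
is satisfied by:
  {v: True}


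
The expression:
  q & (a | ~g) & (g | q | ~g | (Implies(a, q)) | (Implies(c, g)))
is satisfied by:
  {a: True, q: True, g: False}
  {q: True, g: False, a: False}
  {a: True, g: True, q: True}


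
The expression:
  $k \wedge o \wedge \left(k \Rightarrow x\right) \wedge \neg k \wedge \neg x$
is never true.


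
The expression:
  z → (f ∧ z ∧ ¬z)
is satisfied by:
  {z: False}


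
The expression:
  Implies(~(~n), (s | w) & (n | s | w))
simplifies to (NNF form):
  s | w | ~n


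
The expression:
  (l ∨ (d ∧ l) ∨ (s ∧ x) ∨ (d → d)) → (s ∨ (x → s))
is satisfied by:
  {s: True, x: False}
  {x: False, s: False}
  {x: True, s: True}


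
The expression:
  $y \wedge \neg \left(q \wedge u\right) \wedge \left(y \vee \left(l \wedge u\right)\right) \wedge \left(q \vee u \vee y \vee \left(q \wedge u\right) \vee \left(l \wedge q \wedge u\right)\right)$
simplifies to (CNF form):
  $y \wedge \left(\neg q \vee \neg u\right)$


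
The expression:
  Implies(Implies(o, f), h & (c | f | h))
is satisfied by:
  {h: True, o: True, f: False}
  {h: True, o: False, f: False}
  {f: True, h: True, o: True}
  {f: True, h: True, o: False}
  {o: True, f: False, h: False}


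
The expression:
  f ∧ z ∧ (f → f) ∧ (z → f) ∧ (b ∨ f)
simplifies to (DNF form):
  f ∧ z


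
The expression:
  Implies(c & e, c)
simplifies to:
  True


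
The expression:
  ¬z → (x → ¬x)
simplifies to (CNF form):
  z ∨ ¬x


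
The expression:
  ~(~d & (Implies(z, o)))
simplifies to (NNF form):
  d | (z & ~o)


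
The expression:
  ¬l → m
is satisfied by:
  {m: True, l: True}
  {m: True, l: False}
  {l: True, m: False}


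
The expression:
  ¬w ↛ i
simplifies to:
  i ∨ ¬w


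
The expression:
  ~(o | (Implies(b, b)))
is never true.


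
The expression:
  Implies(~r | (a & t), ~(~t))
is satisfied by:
  {r: True, t: True}
  {r: True, t: False}
  {t: True, r: False}


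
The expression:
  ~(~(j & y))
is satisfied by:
  {j: True, y: True}


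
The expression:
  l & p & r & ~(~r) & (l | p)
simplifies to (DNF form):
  l & p & r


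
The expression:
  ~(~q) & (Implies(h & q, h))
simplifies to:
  q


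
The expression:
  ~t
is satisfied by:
  {t: False}


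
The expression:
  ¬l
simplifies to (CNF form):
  ¬l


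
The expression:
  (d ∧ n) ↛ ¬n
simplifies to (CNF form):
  d ∧ n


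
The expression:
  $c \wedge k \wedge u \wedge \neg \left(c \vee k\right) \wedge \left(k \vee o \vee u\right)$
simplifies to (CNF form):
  $\text{False}$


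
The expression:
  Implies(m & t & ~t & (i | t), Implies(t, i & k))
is always true.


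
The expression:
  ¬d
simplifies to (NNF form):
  ¬d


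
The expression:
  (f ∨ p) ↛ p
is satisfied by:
  {f: True, p: False}


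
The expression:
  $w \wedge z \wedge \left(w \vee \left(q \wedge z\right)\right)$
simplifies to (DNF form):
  $w \wedge z$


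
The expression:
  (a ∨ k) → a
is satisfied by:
  {a: True, k: False}
  {k: False, a: False}
  {k: True, a: True}


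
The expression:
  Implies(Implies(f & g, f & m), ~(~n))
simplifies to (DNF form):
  n | (f & g & ~m)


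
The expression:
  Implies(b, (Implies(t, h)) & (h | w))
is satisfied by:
  {h: True, w: True, t: False, b: False}
  {h: True, t: False, w: False, b: False}
  {h: True, w: True, t: True, b: False}
  {h: True, t: True, w: False, b: False}
  {w: True, h: False, t: False, b: False}
  {h: False, t: False, w: False, b: False}
  {w: True, t: True, h: False, b: False}
  {t: True, h: False, w: False, b: False}
  {b: True, w: True, h: True, t: False}
  {b: True, h: True, t: False, w: False}
  {b: True, w: True, h: True, t: True}
  {b: True, h: True, t: True, w: False}
  {b: True, w: True, h: False, t: False}


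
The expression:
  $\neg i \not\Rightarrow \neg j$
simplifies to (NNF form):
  $j \wedge \neg i$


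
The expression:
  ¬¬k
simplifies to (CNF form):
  k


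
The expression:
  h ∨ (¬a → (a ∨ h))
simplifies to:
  a ∨ h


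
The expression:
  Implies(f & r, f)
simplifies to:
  True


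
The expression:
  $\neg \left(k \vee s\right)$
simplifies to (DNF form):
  $\neg k \wedge \neg s$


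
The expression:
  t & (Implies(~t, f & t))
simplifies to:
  t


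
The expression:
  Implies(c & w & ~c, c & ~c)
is always true.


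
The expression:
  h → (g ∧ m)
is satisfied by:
  {g: True, m: True, h: False}
  {g: True, m: False, h: False}
  {m: True, g: False, h: False}
  {g: False, m: False, h: False}
  {g: True, h: True, m: True}


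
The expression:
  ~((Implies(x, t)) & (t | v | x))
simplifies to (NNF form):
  ~t & (x | ~v)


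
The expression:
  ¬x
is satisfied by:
  {x: False}


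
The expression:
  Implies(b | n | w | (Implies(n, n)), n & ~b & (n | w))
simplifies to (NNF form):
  n & ~b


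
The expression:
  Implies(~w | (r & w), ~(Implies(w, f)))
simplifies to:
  w & (~f | ~r)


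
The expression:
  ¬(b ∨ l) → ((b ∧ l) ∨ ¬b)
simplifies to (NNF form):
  True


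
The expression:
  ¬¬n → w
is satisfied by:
  {w: True, n: False}
  {n: False, w: False}
  {n: True, w: True}


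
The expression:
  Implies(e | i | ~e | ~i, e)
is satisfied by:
  {e: True}


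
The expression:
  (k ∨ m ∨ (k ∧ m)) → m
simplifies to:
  m ∨ ¬k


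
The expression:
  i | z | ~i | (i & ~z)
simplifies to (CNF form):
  True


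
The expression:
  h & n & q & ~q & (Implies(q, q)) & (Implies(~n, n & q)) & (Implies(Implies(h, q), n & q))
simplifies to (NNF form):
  False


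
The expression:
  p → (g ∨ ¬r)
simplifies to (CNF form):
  g ∨ ¬p ∨ ¬r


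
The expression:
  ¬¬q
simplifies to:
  q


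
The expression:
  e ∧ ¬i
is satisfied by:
  {e: True, i: False}


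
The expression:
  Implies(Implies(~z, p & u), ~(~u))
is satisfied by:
  {u: True, z: False}
  {z: False, u: False}
  {z: True, u: True}


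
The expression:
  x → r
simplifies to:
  r ∨ ¬x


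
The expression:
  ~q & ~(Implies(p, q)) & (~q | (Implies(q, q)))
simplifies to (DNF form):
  p & ~q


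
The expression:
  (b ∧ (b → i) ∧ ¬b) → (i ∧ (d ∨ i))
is always true.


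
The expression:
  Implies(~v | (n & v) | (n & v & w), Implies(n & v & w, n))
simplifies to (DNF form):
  True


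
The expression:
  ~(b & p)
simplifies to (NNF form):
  ~b | ~p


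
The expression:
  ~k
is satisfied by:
  {k: False}


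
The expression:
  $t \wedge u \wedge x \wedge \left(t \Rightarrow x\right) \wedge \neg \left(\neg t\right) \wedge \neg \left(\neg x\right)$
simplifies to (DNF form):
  $t \wedge u \wedge x$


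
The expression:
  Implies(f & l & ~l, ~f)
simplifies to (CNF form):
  True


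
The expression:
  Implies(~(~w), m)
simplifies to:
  m | ~w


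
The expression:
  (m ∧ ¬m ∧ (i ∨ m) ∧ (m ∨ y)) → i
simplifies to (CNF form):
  True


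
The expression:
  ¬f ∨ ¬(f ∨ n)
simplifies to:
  ¬f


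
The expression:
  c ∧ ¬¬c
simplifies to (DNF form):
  c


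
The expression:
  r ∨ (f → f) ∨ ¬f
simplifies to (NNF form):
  True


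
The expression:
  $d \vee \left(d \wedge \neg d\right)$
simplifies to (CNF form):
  $d$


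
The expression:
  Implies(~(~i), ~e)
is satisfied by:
  {e: False, i: False}
  {i: True, e: False}
  {e: True, i: False}


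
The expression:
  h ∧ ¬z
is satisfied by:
  {h: True, z: False}


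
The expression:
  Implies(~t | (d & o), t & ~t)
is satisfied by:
  {t: True, o: False, d: False}
  {t: True, d: True, o: False}
  {t: True, o: True, d: False}


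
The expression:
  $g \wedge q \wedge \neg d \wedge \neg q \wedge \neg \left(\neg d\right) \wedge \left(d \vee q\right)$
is never true.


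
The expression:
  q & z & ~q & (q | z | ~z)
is never true.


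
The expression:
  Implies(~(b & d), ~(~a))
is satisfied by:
  {a: True, d: True, b: True}
  {a: True, d: True, b: False}
  {a: True, b: True, d: False}
  {a: True, b: False, d: False}
  {d: True, b: True, a: False}


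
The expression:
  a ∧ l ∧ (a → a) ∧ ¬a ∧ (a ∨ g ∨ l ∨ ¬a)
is never true.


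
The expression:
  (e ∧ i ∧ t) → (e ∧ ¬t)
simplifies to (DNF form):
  ¬e ∨ ¬i ∨ ¬t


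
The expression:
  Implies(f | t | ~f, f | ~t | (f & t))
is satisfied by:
  {f: True, t: False}
  {t: False, f: False}
  {t: True, f: True}


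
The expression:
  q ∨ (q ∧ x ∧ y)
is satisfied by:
  {q: True}


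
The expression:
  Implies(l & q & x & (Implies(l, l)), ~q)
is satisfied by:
  {l: False, q: False, x: False}
  {x: True, l: False, q: False}
  {q: True, l: False, x: False}
  {x: True, q: True, l: False}
  {l: True, x: False, q: False}
  {x: True, l: True, q: False}
  {q: True, l: True, x: False}


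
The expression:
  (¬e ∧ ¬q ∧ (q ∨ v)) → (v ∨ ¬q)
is always true.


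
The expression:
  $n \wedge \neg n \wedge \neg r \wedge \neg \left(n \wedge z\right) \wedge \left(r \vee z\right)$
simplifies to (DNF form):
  $\text{False}$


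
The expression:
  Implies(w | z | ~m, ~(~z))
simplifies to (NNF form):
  z | (m & ~w)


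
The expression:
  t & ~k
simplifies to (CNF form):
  t & ~k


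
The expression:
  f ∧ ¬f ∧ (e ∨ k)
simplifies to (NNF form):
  False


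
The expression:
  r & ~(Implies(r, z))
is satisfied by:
  {r: True, z: False}


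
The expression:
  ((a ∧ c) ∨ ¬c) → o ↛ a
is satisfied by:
  {o: True, c: True, a: False}
  {o: True, c: False, a: False}
  {c: True, o: False, a: False}


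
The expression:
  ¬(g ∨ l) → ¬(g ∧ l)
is always true.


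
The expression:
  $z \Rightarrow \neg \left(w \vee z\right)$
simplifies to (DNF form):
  $\neg z$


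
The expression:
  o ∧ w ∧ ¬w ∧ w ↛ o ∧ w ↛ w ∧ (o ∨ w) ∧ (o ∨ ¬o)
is never true.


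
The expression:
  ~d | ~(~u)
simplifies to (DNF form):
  u | ~d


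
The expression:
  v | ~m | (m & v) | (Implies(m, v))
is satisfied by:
  {v: True, m: False}
  {m: False, v: False}
  {m: True, v: True}


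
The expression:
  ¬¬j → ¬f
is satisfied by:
  {j: False, f: False}
  {f: True, j: False}
  {j: True, f: False}


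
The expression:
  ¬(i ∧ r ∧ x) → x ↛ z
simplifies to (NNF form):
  x ∧ (i ∨ ¬z) ∧ (r ∨ ¬z)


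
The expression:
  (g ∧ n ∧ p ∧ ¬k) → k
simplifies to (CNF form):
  k ∨ ¬g ∨ ¬n ∨ ¬p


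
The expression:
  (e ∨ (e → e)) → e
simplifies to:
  e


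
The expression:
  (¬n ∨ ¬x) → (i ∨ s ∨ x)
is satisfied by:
  {i: True, x: True, s: True}
  {i: True, x: True, s: False}
  {i: True, s: True, x: False}
  {i: True, s: False, x: False}
  {x: True, s: True, i: False}
  {x: True, s: False, i: False}
  {s: True, x: False, i: False}


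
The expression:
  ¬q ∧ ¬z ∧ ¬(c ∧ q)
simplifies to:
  ¬q ∧ ¬z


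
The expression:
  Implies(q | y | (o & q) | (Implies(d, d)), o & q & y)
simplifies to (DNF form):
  o & q & y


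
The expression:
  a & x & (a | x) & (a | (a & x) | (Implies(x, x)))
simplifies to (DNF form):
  a & x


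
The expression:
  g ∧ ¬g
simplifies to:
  False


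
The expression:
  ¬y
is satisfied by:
  {y: False}


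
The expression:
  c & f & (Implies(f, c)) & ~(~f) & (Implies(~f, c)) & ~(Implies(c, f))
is never true.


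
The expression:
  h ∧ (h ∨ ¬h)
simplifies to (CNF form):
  h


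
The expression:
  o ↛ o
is never true.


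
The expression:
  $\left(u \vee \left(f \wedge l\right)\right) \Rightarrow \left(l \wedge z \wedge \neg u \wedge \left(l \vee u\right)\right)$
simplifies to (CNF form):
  $\neg u \wedge \left(z \vee \neg f \vee \neg l\right)$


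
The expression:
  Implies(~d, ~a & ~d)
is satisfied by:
  {d: True, a: False}
  {a: False, d: False}
  {a: True, d: True}


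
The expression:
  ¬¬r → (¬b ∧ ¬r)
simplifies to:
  ¬r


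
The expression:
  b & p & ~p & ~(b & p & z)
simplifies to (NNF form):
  False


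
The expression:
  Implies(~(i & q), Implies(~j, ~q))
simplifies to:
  i | j | ~q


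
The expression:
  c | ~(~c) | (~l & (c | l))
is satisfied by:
  {c: True}


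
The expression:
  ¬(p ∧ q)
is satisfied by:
  {p: False, q: False}
  {q: True, p: False}
  {p: True, q: False}


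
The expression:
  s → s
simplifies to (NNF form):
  True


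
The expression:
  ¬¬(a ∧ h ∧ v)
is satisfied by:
  {a: True, h: True, v: True}


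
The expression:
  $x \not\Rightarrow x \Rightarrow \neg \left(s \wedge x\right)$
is always true.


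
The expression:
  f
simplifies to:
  f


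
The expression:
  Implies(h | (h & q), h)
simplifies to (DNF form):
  True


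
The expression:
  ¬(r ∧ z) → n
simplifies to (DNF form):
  n ∨ (r ∧ z)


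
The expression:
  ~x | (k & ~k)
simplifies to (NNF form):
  ~x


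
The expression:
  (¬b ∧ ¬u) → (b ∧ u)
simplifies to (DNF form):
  b ∨ u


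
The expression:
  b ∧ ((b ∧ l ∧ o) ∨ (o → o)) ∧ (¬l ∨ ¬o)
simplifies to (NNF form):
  b ∧ (¬l ∨ ¬o)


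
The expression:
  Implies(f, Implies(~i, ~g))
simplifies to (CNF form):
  i | ~f | ~g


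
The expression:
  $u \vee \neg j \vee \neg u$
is always true.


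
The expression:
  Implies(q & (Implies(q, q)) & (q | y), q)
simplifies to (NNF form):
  True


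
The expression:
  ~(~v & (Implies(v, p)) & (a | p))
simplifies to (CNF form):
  (v | ~a) & (v | ~p)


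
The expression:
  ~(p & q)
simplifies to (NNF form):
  ~p | ~q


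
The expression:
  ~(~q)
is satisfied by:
  {q: True}


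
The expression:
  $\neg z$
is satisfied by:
  {z: False}


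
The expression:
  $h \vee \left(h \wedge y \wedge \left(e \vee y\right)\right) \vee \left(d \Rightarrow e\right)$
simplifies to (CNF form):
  $e \vee h \vee \neg d$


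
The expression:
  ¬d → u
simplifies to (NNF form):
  d ∨ u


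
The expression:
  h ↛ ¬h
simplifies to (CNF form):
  h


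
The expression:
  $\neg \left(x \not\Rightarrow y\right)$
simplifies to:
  $y \vee \neg x$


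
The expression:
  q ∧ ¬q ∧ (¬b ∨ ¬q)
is never true.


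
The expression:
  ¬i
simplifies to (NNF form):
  ¬i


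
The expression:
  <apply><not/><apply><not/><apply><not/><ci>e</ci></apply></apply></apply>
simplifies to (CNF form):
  <apply><not/><ci>e</ci></apply>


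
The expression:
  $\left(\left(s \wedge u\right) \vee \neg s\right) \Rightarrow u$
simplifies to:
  $s \vee u$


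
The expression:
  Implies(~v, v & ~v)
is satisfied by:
  {v: True}


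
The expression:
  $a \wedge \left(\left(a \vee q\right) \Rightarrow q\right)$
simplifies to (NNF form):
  $a \wedge q$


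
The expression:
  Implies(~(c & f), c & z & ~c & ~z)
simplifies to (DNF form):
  c & f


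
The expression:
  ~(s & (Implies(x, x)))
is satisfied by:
  {s: False}


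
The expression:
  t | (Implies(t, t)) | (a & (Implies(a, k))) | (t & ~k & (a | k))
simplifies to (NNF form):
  True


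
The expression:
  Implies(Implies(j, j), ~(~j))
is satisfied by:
  {j: True}


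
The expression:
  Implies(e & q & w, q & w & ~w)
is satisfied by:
  {w: False, e: False, q: False}
  {q: True, w: False, e: False}
  {e: True, w: False, q: False}
  {q: True, e: True, w: False}
  {w: True, q: False, e: False}
  {q: True, w: True, e: False}
  {e: True, w: True, q: False}


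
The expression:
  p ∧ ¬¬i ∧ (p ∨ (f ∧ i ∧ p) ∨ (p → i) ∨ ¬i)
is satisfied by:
  {i: True, p: True}


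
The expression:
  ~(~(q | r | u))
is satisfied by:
  {r: True, q: True, u: True}
  {r: True, q: True, u: False}
  {r: True, u: True, q: False}
  {r: True, u: False, q: False}
  {q: True, u: True, r: False}
  {q: True, u: False, r: False}
  {u: True, q: False, r: False}


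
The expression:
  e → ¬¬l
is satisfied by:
  {l: True, e: False}
  {e: False, l: False}
  {e: True, l: True}


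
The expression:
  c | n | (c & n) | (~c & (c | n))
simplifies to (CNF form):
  c | n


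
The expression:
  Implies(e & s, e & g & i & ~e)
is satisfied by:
  {s: False, e: False}
  {e: True, s: False}
  {s: True, e: False}


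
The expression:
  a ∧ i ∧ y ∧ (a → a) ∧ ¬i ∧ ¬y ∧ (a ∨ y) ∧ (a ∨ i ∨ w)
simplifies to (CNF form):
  False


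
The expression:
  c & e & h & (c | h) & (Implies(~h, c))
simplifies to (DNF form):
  c & e & h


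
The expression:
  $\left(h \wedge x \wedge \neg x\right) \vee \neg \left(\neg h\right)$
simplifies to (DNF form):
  $h$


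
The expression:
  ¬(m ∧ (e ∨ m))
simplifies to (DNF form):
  ¬m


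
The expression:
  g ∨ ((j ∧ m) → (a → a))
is always true.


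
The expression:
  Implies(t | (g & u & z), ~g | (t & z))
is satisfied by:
  {u: False, z: False, g: False, t: False}
  {z: True, t: False, u: False, g: False}
  {u: True, t: False, z: False, g: False}
  {z: True, u: True, t: False, g: False}
  {t: True, u: False, z: False, g: False}
  {t: True, z: True, u: False, g: False}
  {t: True, u: True, z: False, g: False}
  {t: True, z: True, u: True, g: False}
  {g: True, t: False, u: False, z: False}
  {g: True, z: True, t: False, u: False}
  {g: True, u: True, t: False, z: False}
  {g: True, z: True, t: True, u: False}
  {g: True, z: True, t: True, u: True}


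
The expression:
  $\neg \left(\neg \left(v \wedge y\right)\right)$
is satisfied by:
  {y: True, v: True}


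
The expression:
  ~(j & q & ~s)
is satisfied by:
  {s: True, q: False, j: False}
  {s: False, q: False, j: False}
  {j: True, s: True, q: False}
  {j: True, s: False, q: False}
  {q: True, s: True, j: False}
  {q: True, s: False, j: False}
  {q: True, j: True, s: True}


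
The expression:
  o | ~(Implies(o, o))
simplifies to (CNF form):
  o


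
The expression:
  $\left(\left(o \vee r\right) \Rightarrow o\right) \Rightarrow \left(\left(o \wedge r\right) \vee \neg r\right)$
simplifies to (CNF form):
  $\text{True}$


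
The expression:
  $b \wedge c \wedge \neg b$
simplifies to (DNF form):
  $\text{False}$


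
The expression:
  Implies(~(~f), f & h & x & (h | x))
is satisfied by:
  {h: True, x: True, f: False}
  {h: True, x: False, f: False}
  {x: True, h: False, f: False}
  {h: False, x: False, f: False}
  {f: True, h: True, x: True}


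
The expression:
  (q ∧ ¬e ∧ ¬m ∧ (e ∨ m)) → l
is always true.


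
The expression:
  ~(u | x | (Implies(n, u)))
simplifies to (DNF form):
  n & ~u & ~x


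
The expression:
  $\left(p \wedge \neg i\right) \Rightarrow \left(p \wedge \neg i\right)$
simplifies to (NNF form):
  $\text{True}$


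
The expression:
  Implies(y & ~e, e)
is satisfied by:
  {e: True, y: False}
  {y: False, e: False}
  {y: True, e: True}


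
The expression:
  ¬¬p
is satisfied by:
  {p: True}


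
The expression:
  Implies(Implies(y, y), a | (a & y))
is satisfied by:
  {a: True}


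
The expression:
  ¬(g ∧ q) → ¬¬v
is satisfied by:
  {v: True, g: True, q: True}
  {v: True, g: True, q: False}
  {v: True, q: True, g: False}
  {v: True, q: False, g: False}
  {g: True, q: True, v: False}


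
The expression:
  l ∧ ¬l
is never true.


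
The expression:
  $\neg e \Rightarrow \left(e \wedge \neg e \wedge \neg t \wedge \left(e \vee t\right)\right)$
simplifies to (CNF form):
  $e$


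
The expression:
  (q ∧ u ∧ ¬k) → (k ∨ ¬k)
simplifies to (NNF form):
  True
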